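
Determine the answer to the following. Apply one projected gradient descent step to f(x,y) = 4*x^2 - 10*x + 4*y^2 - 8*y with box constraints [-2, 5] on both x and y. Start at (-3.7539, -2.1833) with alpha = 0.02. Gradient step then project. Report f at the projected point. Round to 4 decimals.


Step 1: Compute gradient at (-3.7539, -2.1833).
grad_x = 2*4*-3.7539 - 10 = -40.0312
grad_y = 2*4*-2.1833 - 8 = -25.4664
Step 2: Gradient step.
x_raw = -3.7539 - 0.02*-40.0312 = -2.9533
y_raw = -2.1833 - 0.02*-25.4664 = -1.674
Step 3: Project onto [-2, 5].
x_proj = clip(-2.9533) = -2.0
y_proj = clip(-1.674) = -1.674
Step 4: Evaluate f.
f(-2.0, -1.674) = 60.6005


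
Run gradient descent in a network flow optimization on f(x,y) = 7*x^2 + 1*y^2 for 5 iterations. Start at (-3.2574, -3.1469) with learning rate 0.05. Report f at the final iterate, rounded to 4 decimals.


Gradient descent on f(x,y) = 7*x^2 + 1*y^2.
Starting point: (-3.2574, -3.1469), alpha = 0.05
Step 1: grad_x = 2*7*-3.2574 = -45.6036, grad_y = 2*1*-3.1469 = -6.2938
  x_1 = -3.2574 - 0.05*-45.6036 = -0.9772
  y_1 = -3.1469 - 0.05*-6.2938 = -2.8322
Step 2: grad_x = 2*7*-0.9772 = -13.6811, grad_y = 2*1*-2.8322 = -5.6644
  x_2 = -0.9772 - 0.05*-13.6811 = -0.2932
  y_2 = -2.8322 - 0.05*-5.6644 = -2.549
Step 3: grad_x = 2*7*-0.2932 = -4.1043, grad_y = 2*1*-2.549 = -5.098
  x_3 = -0.2932 - 0.05*-4.1043 = -0.0879
  y_3 = -2.549 - 0.05*-5.098 = -2.2941
Step 4: grad_x = 2*7*-0.0879 = -1.2313, grad_y = 2*1*-2.2941 = -4.5882
  x_4 = -0.0879 - 0.05*-1.2313 = -0.0264
  y_4 = -2.2941 - 0.05*-4.5882 = -2.0647
Step 5: grad_x = 2*7*-0.0264 = -0.3694, grad_y = 2*1*-2.0647 = -4.1294
  x_5 = -0.0264 - 0.05*-0.3694 = -0.0079
  y_5 = -2.0647 - 0.05*-4.1294 = -1.8582
f(-0.0079, -1.8582) = 7*(-0.0079)^2 + 1*(-1.8582)^2 = 3.4534


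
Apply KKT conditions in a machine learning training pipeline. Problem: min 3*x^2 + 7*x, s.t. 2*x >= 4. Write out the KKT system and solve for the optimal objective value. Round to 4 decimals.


Step 1: Try lambda = 0 (constraint inactive).
x_unc = -7/(2*3) = -1.1667
Check: 2*-1.1667 = -2.3334 < 4 -- violated!
Step 2: Constraint must be active: 2*x = 4
x* = 4/2 = 2.0
lambda = (2*3*2.0 + 7)/2 = 9.5
Step 3: Compute optimal value.
f(x*) = 3*2.0^2 + 7*2.0 = 26.0


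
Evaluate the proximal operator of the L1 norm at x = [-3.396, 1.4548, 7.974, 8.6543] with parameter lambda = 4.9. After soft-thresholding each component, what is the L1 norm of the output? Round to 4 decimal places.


Soft-thresholding with lambda = 4.9:
prox(-3.396) = sign(-3.396)*max(|-3.396| - 4.9, 0) = 0.0
prox(1.4548) = sign(1.4548)*max(|1.4548| - 4.9, 0) = 0.0
prox(7.974) = sign(7.974)*max(|7.974| - 4.9, 0) = 3.074
prox(8.6543) = sign(8.6543)*max(|8.6543| - 4.9, 0) = 3.7543
prox(x) = [0.0, 0.0, 3.074, 3.7543]
||prox(x)||_1 = 0.0 + 0.0 + 3.074 + 3.7543 = 6.8283


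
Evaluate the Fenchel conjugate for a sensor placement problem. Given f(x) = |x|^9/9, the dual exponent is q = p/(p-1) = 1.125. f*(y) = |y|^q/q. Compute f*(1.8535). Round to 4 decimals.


The conjugate exponent q satisfies 1/p + 1/q = 1.
p = 9, so q = 9/(9 - 1) = 1.125
|y|^q = 1.8535^1.125 = 2.0021
f*(1.8535) = 2.0021 / 1.125 = 1.7797


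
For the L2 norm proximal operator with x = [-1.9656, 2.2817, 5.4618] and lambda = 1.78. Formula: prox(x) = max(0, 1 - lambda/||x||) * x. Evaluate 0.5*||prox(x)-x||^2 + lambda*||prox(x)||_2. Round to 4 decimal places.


Step 1: Compute ||x||.
||x|| = 6.2371
Step 2: Compute scaling factor.
scale = max(0, 1 - 1.78/6.2371) = 0.7146
Step 3: prox(x) = [-1.4046, 1.6305, 3.9031]
||prox(x)|| = 4.4571
Step 4: Proximal objective.
0.5*||prox-x||^2 = 1.5842
lambda*||prox|| = 7.9336
Total = 9.5178


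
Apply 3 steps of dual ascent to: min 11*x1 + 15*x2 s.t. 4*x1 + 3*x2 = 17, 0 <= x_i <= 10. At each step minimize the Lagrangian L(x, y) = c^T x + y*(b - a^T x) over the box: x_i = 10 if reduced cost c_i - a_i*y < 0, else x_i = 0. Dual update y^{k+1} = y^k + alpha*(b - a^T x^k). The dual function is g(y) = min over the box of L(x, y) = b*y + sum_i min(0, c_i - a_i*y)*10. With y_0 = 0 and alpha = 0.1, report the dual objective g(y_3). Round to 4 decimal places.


Dual ascent for LP: min 11*x1 + 15*x2, 4*x1 + 3*x2 = 17, 0 <= x_i <= 10
Step 1: y^k = 0.0, reduced costs: (11.0, 15.0)
  x^k = (0.0, 0.0), subgradient = b - a^T x = 17.0
  y^{k+1} = 0.0 + 0.1*17.0 = 1.7
Step 2: y^k = 1.7, reduced costs: (4.2, 9.9)
  x^k = (0.0, 0.0), subgradient = b - a^T x = 17.0
  y^{k+1} = 1.7 + 0.1*17.0 = 3.4
Step 3: y^k = 3.4, reduced costs: (-2.6, 4.8)
  x^k = (10.0, 0.0), subgradient = b - a^T x = -23.0
  y^{k+1} = 3.4 + 0.1*-23.0 = 1.1
Dual objective at y_3 = 1.1: reduced costs (6.6, 11.7), box minimizer x = (0.0, 0.0)
g(y_3) = b*y + (c1 - a1*y)*x1 + (c2 - a2*y)*x2 = 17*1.1 + 6.6*0.0 + 11.7*0.0 = 18.7 + 0.0 + 0.0 = 18.7


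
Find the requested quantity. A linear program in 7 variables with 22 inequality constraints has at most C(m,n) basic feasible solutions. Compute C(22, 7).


Each vertex corresponds to some choice of n active constraints out of m, so the number of vertices is at most C(m, n) = m! / (n!(m-n)!).
m = 22, n = 7
Numerator: 22 * 21 * 20 * 19 * 18 * 17 * 16
Denominator: 7! = 5040
C(22, 7) = 170544


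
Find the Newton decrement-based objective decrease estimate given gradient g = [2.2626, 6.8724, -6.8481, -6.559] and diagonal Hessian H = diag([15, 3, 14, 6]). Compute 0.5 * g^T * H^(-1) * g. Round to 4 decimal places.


Step 1: H is diagonal, so H^(-1) * g = [0.1508, 2.2908, -0.4892, -1.0932].
Step 2: g^T H^(-1) g = sum_i g_i^2 / H_ii
  = (2.2626)^2/15 + (6.8724)^2/3 + (-6.8481)^2/14 + (-6.559)^2/6
  = 0.3413 + 15.7433 + 3.3497 + 7.1701 = 26.6044
Step 3: Objective decrease = 0.5 * g^T H^(-1) g = 13.3022


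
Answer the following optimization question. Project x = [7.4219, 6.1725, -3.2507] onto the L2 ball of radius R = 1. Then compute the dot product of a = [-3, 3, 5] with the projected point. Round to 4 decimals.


Step 1: Compute ||x|| (intermediates to 6 decimals).
||x|| = sqrt(7.4219^2 + 6.1725^2 + (-3.2507)^2) = 10.185843
Step 2: Project.
Since ||x|| > R, scale = R/||x|| = 1/10.185843 = 0.098175, proj(x) = scale * x
proj(x) = [0.728645, 0.605985, -0.319137]
Step 3: Dot product.
a^T * proj(x) = -3*0.728645 + 3*0.605985 + 5*(-0.319137) = -1.9637


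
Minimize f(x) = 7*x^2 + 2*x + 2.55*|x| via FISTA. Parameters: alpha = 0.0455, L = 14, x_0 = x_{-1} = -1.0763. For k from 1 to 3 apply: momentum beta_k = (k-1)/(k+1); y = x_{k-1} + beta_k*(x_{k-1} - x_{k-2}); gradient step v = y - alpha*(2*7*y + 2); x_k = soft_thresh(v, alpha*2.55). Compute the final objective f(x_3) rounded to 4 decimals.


FISTA on f(x) = 7*x^2 + 2*x + 2.55*|x|
L = 14, alpha = 0.0455
Iteration 1: beta = 0.0, y = -1.0763 + 0.0*(-1.0763 + 1.0763) = -1.0763
  grad(y) = -13.0682, v = y - alpha*grad = -0.4817
  prox(v) = soft_thresh(-0.4817, 0.116) = -0.3657
Iteration 2: beta = 0.3333, y = -0.3657 + 0.3333*(-0.3657 + 1.0763) = -0.1288
  grad(y) = 0.1969, v = y - alpha*grad = -0.1378
  prox(v) = soft_thresh(-0.1378, 0.116) = -0.0217
Iteration 3: beta = 0.5, y = -0.0217 + 0.5*(-0.0217 + 0.3657) = 0.1502
  grad(y) = 4.1034, v = y - alpha*grad = -0.0365
  prox(v) = soft_thresh(-0.0365, 0.116) = 0.0
f(x_3) = 7*0.0^2 + 2*0.0 + 2.55*|0.0| = 0.0


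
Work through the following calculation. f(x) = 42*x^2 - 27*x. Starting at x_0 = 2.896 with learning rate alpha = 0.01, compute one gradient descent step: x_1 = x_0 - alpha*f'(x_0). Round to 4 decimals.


We compute the gradient at x_0 and apply the update.
f'(x) = 84*x - 27
f'(2.896) = 84*2.896 - 27 = 216.264
x_1 = 2.896 - 0.01*216.264 = 0.7334


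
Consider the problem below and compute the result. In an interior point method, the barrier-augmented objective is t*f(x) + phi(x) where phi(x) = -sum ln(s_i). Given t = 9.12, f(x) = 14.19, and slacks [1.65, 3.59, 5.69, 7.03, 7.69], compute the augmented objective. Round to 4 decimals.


Step 1: Compute log-barrier.
ln values: [0.5008, 1.2782, 1.7387, 1.9502, 2.0399]
phi = -(0.5008 + 1.2782 + 1.7387 + 1.9502 + 2.0399) = -7.5077
Step 2: Compute augmented objective.
t*f(x) = 9.12*14.19 = 129.4128
Total = 129.4128 - 7.5077 = 121.9051


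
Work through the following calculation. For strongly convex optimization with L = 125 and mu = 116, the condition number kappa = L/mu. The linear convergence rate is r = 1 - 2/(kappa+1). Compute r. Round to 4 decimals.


Step 1: Compute the condition number.
kappa = L/mu = 125/116 = 1.0776
Step 2: Compute the convergence rate.
r = 1 - 2/(kappa + 1) = 1 - 2*mu/(L + mu) = (L - mu)/(L + mu) = 9/241 = 0.0373


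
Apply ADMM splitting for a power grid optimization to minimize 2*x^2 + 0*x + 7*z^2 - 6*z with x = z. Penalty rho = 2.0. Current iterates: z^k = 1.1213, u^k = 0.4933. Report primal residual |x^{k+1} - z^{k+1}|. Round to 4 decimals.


ADMM iteration with rho = 2.0, z^k = 1.1213, u^k = 0.4933
Step 1: x-update.
Minimize 2*x^2 + 0*x + (2.0/2)*(x - 1.1213 + 0.4933)^2
FOC: (2*2 + 2.0)*x = 0 + 2.0*(1.1213 - 0.4933)
x^{k+1} = 0.2093
Step 2: z-update.
Minimize 7*z^2 - 6*z + (2.0/2)*(0.2093 - z + 0.4933)^2
FOC: (2*7 + 2.0)*z = 6 + 2.0*(0.2093 + 0.4933)
z^{k+1} = 0.4628
Step 3: u-update.
u^{k+1} = 0.4933 + 0.2093 - 0.4628 = 0.2398
Step 4: Primal residual = |0.2093 - 0.4628| = 0.2535


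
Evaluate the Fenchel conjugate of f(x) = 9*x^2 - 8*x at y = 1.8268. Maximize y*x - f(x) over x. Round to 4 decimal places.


f*(y) = sup_x {y*x - a*x^2 - b*x} = sup_x {(y-b)*x - a*x^2}
FOC: (y - b) - 2a*x = 0 => x* = (y - b)/(2a)
x* = (1.8268 + 8)/(2*9) = 0.5459
f*(1.8268) = (y-b)^2/(4a) = (1.8268 + 8)^2/(4*9)
= 96.566/36 = 2.6824


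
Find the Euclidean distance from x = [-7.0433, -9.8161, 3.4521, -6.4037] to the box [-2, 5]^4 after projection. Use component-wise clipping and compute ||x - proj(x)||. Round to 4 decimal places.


Project each component onto [-2, 5].
clip(-7.0433) = -2.0, clip(-9.8161) = -2.0, clip(3.4521) = 3.4521, clip(-6.4037) = -2.0
Projection = [-2.0, -2.0, 3.4521, -2.0]
Squared diffs: [25.4349, 61.0914, 0.0, 19.3926]
Distance = sqrt(105.9189) = 10.2917


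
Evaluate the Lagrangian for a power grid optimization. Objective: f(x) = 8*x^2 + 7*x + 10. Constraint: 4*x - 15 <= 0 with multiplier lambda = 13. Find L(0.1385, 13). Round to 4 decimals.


Step 1: Evaluate f(x).
f(0.1385) = 8*0.1385^2 + 7*0.1385 + 10 = 11.123
Step 2: Evaluate g(x).
g(0.1385) = 4*0.1385 - 15 = -14.446
Step 3: Compute Lagrangian.
L = 11.123 + 13*-14.446 = -176.675


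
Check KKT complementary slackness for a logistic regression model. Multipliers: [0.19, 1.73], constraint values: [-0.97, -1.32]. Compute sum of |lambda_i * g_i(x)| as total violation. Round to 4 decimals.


KKT complementary slackness check:
lambda_1 * g_1 = 0.19 * -0.97 = -0.1843
lambda_2 * g_2 = 1.73 * -1.32 = -2.2836
Total violation = 0.1843 + 2.2836 = 2.4679


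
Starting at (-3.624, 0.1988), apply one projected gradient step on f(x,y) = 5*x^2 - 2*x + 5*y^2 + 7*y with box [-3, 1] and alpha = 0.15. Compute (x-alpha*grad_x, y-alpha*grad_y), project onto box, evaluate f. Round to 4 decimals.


Step 1: Compute gradient at (-3.624, 0.1988).
grad_x = 2*5*-3.624 - 2 = -38.24
grad_y = 2*5*0.1988 + 7 = 8.988
Step 2: Gradient step.
x_raw = -3.624 - 0.15*-38.24 = 2.112
y_raw = 0.1988 - 0.15*8.988 = -1.1494
Step 3: Project onto [-3, 1].
x_proj = clip(2.112) = 1.0
y_proj = clip(-1.1494) = -1.1494
Step 4: Evaluate f.
f(1.0, -1.1494) = 1.5598


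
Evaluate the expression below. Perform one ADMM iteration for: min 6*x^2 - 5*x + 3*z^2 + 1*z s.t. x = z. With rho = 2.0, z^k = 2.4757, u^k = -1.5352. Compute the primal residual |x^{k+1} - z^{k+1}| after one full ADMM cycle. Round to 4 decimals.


ADMM iteration with rho = 2.0, z^k = 2.4757, u^k = -1.5352
Step 1: x-update.
Minimize 6*x^2 - 5*x + (2.0/2)*(x - 2.4757 - 1.5352)^2
FOC: (2*6 + 2.0)*x = 5 + 2.0*(2.4757 + 1.5352)
x^{k+1} = 0.9301
Step 2: z-update.
Minimize 3*z^2 + 1*z + (2.0/2)*(0.9301 - z - 1.5352)^2
FOC: (2*3 + 2.0)*z = -1 + 2.0*(0.9301 - 1.5352)
z^{k+1} = -0.2763
Step 3: u-update.
u^{k+1} = -1.5352 + 0.9301 + 0.2763 = -0.3288
Step 4: Primal residual = |0.9301 + 0.2763| = 1.2064


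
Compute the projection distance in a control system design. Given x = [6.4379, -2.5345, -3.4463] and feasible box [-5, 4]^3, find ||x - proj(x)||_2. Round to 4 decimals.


Project each component onto [-5, 4].
clip(6.4379) = 4.0, clip(-2.5345) = -2.5345, clip(-3.4463) = -3.4463
Projection = [4.0, -2.5345, -3.4463]
Squared diffs: [5.9434, 0.0, 0.0]
Distance = sqrt(5.9434) = 2.4379


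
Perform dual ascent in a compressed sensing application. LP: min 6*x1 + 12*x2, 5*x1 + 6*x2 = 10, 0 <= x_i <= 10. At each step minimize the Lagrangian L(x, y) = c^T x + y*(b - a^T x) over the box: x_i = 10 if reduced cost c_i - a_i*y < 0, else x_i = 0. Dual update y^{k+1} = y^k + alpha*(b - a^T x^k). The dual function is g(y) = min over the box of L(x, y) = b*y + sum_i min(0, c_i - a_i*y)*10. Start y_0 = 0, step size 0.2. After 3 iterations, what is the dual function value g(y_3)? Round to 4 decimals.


Dual ascent for LP: min 6*x1 + 12*x2, 5*x1 + 6*x2 = 10, 0 <= x_i <= 10
Step 1: y^k = 0.0, reduced costs: (6.0, 12.0)
  x^k = (0.0, 0.0), subgradient = b - a^T x = 10.0
  y^{k+1} = 0.0 + 0.2*10.0 = 2.0
Step 2: y^k = 2.0, reduced costs: (-4.0, 0.0)
  x^k = (10.0, 0.0), subgradient = b - a^T x = -40.0
  y^{k+1} = 2.0 + 0.2*-40.0 = -6.0
Step 3: y^k = -6.0, reduced costs: (36.0, 48.0)
  x^k = (0.0, 0.0), subgradient = b - a^T x = 10.0
  y^{k+1} = -6.0 + 0.2*10.0 = -4.0
Dual objective at y_3 = -4.0: reduced costs (26.0, 36.0), box minimizer x = (0.0, 0.0)
g(y_3) = b*y + (c1 - a1*y)*x1 + (c2 - a2*y)*x2 = 10*(-4.0) + 26.0*0.0 + 36.0*0.0 = -40.0 + 0.0 + 0.0 = -40.0


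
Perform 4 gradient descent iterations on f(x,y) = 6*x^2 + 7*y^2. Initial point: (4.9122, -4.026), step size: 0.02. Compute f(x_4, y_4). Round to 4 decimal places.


Gradient descent on f(x,y) = 6*x^2 + 7*y^2.
Starting point: (4.9122, -4.026), alpha = 0.02
Step 1: grad_x = 2*6*4.9122 = 58.9464, grad_y = 2*7*-4.026 = -56.364
  x_1 = 4.9122 - 0.02*58.9464 = 3.7333
  y_1 = -4.026 - 0.02*-56.364 = -2.8987
Step 2: grad_x = 2*6*3.7333 = 44.7993, grad_y = 2*7*-2.8987 = -40.5821
  x_2 = 3.7333 - 0.02*44.7993 = 2.8373
  y_2 = -2.8987 - 0.02*-40.5821 = -2.0871
Step 3: grad_x = 2*6*2.8373 = 34.0474, grad_y = 2*7*-2.0871 = -29.2191
  x_3 = 2.8373 - 0.02*34.0474 = 2.1563
  y_3 = -2.0871 - 0.02*-29.2191 = -1.5027
Step 4: grad_x = 2*6*2.1563 = 25.8761, grad_y = 2*7*-1.5027 = -21.0378
  x_4 = 2.1563 - 0.02*25.8761 = 1.6388
  y_4 = -1.5027 - 0.02*-21.0378 = -1.0819
f(1.6388, -1.0819) = 6*1.6388^2 + 7*(-1.0819)^2 = 24.3085


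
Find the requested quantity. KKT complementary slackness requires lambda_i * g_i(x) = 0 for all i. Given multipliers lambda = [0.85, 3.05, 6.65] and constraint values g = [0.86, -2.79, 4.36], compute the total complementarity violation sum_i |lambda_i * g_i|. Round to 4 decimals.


KKT complementary slackness check:
lambda_1 * g_1 = 0.85 * 0.86 = 0.731
lambda_2 * g_2 = 3.05 * -2.79 = -8.5095
lambda_3 * g_3 = 6.65 * 4.36 = 28.994
Total violation = 0.731 + 8.5095 + 28.994 = 38.2345


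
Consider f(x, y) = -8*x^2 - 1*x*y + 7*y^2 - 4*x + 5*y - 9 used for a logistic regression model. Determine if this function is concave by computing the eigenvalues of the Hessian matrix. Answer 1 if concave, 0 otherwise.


The Hessian of f(x,y) = -8*x^2 - 1*x*y + 7*y^2 - 4*x + 5*y - 9 is:
H = [[-16, -1], [-1, 14]]
Trace = -16 + 14 = -2
Determinant = -16*14 - (-1)^2 = -225
Discriminant = (-2)^2 - 4*-225 = 904.0
Eigenvalues: lambda_1 = -16.0333, lambda_2 = 14.0333
The function is not concave.

0


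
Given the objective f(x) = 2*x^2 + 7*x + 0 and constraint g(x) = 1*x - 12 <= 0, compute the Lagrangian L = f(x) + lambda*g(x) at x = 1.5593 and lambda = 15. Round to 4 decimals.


Step 1: Evaluate f(x).
f(1.5593) = 2*1.5593^2 + 7*1.5593 + 0 = 15.7779
Step 2: Evaluate g(x).
g(1.5593) = 1*1.5593 - 12 = -10.4407
Step 3: Compute Lagrangian.
L = 15.7779 + 15*-10.4407 = -140.8326


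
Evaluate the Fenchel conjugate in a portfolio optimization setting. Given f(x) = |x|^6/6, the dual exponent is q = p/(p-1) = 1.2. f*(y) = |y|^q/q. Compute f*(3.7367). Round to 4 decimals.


The conjugate exponent q satisfies 1/p + 1/q = 1.
p = 6, so q = 6/(6 - 1) = 1.2
|y|^q = 3.7367^1.2 = 4.8639
f*(3.7367) = 4.8639 / 1.2 = 4.0533


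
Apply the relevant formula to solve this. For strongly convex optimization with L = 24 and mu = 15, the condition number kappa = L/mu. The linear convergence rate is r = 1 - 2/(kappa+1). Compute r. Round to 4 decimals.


Step 1: Compute the condition number.
kappa = L/mu = 24/15 = 1.6
Step 2: Compute the convergence rate.
r = 1 - 2/(kappa + 1) = 1 - 2*mu/(L + mu) = (L - mu)/(L + mu) = 9/39 = 0.2308


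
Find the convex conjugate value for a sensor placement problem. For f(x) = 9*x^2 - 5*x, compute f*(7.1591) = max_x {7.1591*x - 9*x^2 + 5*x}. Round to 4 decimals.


f*(y) = sup_x {y*x - a*x^2 - b*x} = sup_x {(y-b)*x - a*x^2}
FOC: (y - b) - 2a*x = 0 => x* = (y - b)/(2a)
x* = (7.1591 + 5)/(2*9) = 0.6755
f*(7.1591) = (y-b)^2/(4a) = (7.1591 + 5)^2/(4*9)
= 147.8437/36 = 4.1068


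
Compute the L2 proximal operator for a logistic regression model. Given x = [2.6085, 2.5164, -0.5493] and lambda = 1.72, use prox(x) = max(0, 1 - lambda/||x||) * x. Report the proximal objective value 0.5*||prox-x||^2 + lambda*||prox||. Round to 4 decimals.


Step 1: Compute ||x||.
||x|| = 3.6658
Step 2: Compute scaling factor.
scale = max(0, 1 - 1.72/3.6658) = 0.5308
Step 3: prox(x) = [1.3846, 1.3357, -0.2916]
||prox(x)|| = 1.9458
Step 4: Proximal objective.
0.5*||prox-x||^2 = 1.4792
lambda*||prox|| = 3.3468
Total = 4.826


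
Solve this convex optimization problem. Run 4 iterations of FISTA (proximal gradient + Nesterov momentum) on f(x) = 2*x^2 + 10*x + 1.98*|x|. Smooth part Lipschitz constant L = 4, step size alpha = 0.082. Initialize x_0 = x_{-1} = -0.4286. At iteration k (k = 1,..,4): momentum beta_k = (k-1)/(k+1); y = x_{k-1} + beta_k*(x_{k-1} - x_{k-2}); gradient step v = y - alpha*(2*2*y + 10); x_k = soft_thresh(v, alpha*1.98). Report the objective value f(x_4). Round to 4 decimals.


FISTA on f(x) = 2*x^2 + 10*x + 1.98*|x|
L = 4, alpha = 0.082
Iteration 1: beta = 0.0, y = -0.4286 + 0.0*(-0.4286 + 0.4286) = -0.4286
  grad(y) = 8.2856, v = y - alpha*grad = -1.108
  prox(v) = soft_thresh(-1.108, 0.1624) = -0.9457
Iteration 2: beta = 0.3333, y = -0.9457 + 0.3333*(-0.9457 + 0.4286) = -1.118
  grad(y) = 5.528, v = y - alpha*grad = -1.5713
  prox(v) = soft_thresh(-1.5713, 0.1624) = -1.4089
Iteration 3: beta = 0.5, y = -1.4089 + 0.5*(-1.4089 + 0.9457) = -1.6406
  grad(y) = 3.4377, v = y - alpha*grad = -1.9225
  prox(v) = soft_thresh(-1.9225, 0.1624) = -1.7601
Iteration 4: beta = 0.6, y = -1.7601 + 0.6*(-1.7601 + 1.4089) = -1.9708
  grad(y) = 2.1167, v = y - alpha*grad = -2.1444
  prox(v) = soft_thresh(-2.1444, 0.1624) = -1.982
f(x_4) = 2*(-1.982)^2 + 10*(-1.982) + 1.98*|-1.982| = -8.039


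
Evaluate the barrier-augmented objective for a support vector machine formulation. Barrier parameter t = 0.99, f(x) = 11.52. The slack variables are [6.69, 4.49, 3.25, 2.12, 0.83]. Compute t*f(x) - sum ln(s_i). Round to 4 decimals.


Step 1: Compute log-barrier.
ln values: [1.9006, 1.5019, 1.1787, 0.7514, -0.1863]
phi = -(1.9006 + 1.5019 + 1.1787 + 0.7514 - 0.1863) = -5.1462
Step 2: Compute augmented objective.
t*f(x) = 0.99*11.52 = 11.4048
Total = 11.4048 - 5.1462 = 6.2586


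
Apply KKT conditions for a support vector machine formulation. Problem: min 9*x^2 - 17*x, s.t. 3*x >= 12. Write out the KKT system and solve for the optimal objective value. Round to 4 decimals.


Step 1: Try lambda = 0 (constraint inactive).
x_unc = 17/(2*9) = 0.9444
Check: 3*0.9444 = 2.8332 < 12 -- violated!
Step 2: Constraint must be active: 3*x = 12
x* = 12/3 = 4.0
lambda = (2*9*4.0 - 17)/3 = 18.3333
Step 3: Compute optimal value.
f(x*) = 9*4.0^2 - 17*4.0 = 76.0


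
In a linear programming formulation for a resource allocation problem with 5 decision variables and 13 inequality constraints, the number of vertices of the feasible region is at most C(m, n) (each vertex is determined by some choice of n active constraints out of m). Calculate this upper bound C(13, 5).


Each vertex corresponds to some choice of n active constraints out of m, so the number of vertices is at most C(m, n) = m! / (n!(m-n)!).
m = 13, n = 5
Numerator: 13 * 12 * 11 * 10 * 9
Denominator: 5! = 120
C(13, 5) = 1287


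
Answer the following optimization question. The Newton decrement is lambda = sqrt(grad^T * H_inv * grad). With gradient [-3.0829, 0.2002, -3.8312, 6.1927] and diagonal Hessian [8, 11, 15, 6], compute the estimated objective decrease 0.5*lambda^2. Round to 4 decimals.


Step 1: H is diagonal, so H^(-1) * g = [-0.3854, 0.0182, -0.2554, 1.0321].
Step 2: g^T H^(-1) g = sum_i g_i^2 / H_ii
  = (-3.0829)^2/8 + (0.2002)^2/11 + (-3.8312)^2/15 + (6.1927)^2/6
  = 1.188 + 0.0036 + 0.9785 + 6.3916 = 8.5618
Step 3: Objective decrease = 0.5 * g^T H^(-1) g = 4.2809


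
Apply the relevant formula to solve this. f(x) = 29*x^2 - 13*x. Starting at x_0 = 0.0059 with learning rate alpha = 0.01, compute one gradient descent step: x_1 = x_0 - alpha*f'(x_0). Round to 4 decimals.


We compute the gradient at x_0 and apply the update.
f'(x) = 58*x - 13
f'(0.0059) = 58*0.0059 - 13 = -12.6578
x_1 = 0.0059 - 0.01*-12.6578 = 0.1325


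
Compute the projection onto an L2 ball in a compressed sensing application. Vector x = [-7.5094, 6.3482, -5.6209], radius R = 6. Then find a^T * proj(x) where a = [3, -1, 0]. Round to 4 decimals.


Step 1: Compute ||x|| (intermediates to 6 decimals).
||x|| = sqrt((-7.5094)^2 + 6.3482^2 + (-5.6209)^2) = 11.326308
Step 2: Project.
Since ||x|| > R, scale = R/||x|| = 6/11.326308 = 0.52974, proj(x) = scale * x
proj(x) = [-3.97803, 3.362895, -2.977616]
Step 3: Dot product.
a^T * proj(x) = 3*(-3.97803) - 1*3.362895 + 0*(-2.977616) = -15.297


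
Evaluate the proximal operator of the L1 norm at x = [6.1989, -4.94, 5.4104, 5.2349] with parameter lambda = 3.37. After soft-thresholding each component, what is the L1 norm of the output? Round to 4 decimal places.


Soft-thresholding with lambda = 3.37:
prox(6.1989) = sign(6.1989)*max(|6.1989| - 3.37, 0) = 2.8289
prox(-4.94) = sign(-4.94)*max(|-4.94| - 3.37, 0) = -1.57
prox(5.4104) = sign(5.4104)*max(|5.4104| - 3.37, 0) = 2.0404
prox(5.2349) = sign(5.2349)*max(|5.2349| - 3.37, 0) = 1.8649
prox(x) = [2.8289, -1.57, 2.0404, 1.8649]
||prox(x)||_1 = 2.8289 + 1.57 + 2.0404 + 1.8649 = 8.3042


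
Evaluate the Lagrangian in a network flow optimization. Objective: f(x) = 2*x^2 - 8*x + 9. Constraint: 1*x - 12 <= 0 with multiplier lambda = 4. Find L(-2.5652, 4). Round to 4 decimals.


Step 1: Evaluate f(x).
f(-2.5652) = 2*(-2.5652)^2 - 8*(-2.5652) + 9 = 42.6821
Step 2: Evaluate g(x).
g(-2.5652) = 1*-2.5652 - 12 = -14.5652
Step 3: Compute Lagrangian.
L = 42.6821 + 4*-14.5652 = -15.5787


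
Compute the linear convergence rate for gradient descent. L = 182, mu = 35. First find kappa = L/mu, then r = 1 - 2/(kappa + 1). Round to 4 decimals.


Step 1: Compute the condition number.
kappa = L/mu = 182/35 = 5.2
Step 2: Compute the convergence rate.
r = 1 - 2/(kappa + 1) = 1 - 2*mu/(L + mu) = (L - mu)/(L + mu) = 147/217 = 0.6774


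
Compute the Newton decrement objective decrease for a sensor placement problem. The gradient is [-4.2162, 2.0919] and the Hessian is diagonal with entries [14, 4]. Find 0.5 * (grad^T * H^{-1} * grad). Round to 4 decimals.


Step 1: H is diagonal, so H^(-1) * g = [-0.3012, 0.523].
Step 2: g^T H^(-1) g = sum_i g_i^2 / H_ii
  = (-4.2162)^2/14 + (2.0919)^2/4
  = 1.2697 + 1.094 = 2.3638
Step 3: Objective decrease = 0.5 * g^T H^(-1) g = 1.1819


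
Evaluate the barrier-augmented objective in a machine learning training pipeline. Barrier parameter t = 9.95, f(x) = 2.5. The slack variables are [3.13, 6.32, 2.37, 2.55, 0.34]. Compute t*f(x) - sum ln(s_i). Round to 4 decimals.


Step 1: Compute log-barrier.
ln values: [1.141, 1.8437, 0.8629, 0.9361, -1.0788]
phi = -(1.141 + 1.8437 + 0.8629 + 0.9361 - 1.0788) = -3.7049
Step 2: Compute augmented objective.
t*f(x) = 9.95*2.5 = 24.875
Total = 24.875 - 3.7049 = 21.1701


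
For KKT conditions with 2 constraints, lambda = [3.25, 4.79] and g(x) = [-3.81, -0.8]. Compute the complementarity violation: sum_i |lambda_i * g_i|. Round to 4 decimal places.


KKT complementary slackness check:
lambda_1 * g_1 = 3.25 * -3.81 = -12.3825
lambda_2 * g_2 = 4.79 * -0.8 = -3.832
Total violation = 12.3825 + 3.832 = 16.2145


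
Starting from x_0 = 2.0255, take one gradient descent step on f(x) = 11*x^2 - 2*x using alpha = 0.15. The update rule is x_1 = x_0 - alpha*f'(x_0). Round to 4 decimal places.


We compute the gradient at x_0 and apply the update.
f'(x) = 22*x - 2
f'(2.0255) = 22*2.0255 - 2 = 42.561
x_1 = 2.0255 - 0.15*42.561 = -4.3587


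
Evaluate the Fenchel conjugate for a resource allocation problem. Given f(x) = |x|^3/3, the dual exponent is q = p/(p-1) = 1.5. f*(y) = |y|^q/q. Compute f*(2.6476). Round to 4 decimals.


The conjugate exponent q satisfies 1/p + 1/q = 1.
p = 3, so q = 3/(3 - 1) = 1.5
|y|^q = 2.6476^1.5 = 4.308
f*(2.6476) = 4.308 / 1.5 = 2.872


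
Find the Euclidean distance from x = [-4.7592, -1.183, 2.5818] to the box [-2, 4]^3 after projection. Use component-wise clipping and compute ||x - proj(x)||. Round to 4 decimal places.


Project each component onto [-2, 4].
clip(-4.7592) = -2.0, clip(-1.183) = -1.183, clip(2.5818) = 2.5818
Projection = [-2.0, -1.183, 2.5818]
Squared diffs: [7.6132, 0.0, 0.0]
Distance = sqrt(7.6132) = 2.7592


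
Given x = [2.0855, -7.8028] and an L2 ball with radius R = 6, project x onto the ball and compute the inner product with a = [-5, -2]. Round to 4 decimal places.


Step 1: Compute ||x|| (intermediates to 6 decimals).
||x|| = sqrt(2.0855^2 + (-7.8028)^2) = 8.076695
Step 2: Project.
Since ||x|| > R, scale = R/||x|| = 6/8.076695 = 0.742878, proj(x) = scale * x
proj(x) = [1.549272, -5.796528]
Step 3: Dot product.
a^T * proj(x) = -5*1.549272 - 2*(-5.796528) = 3.8467


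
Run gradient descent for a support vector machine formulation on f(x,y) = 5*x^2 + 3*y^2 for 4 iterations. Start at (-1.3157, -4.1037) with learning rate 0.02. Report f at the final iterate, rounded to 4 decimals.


Gradient descent on f(x,y) = 5*x^2 + 3*y^2.
Starting point: (-1.3157, -4.1037), alpha = 0.02
Step 1: grad_x = 2*5*-1.3157 = -13.157, grad_y = 2*3*-4.1037 = -24.6222
  x_1 = -1.3157 - 0.02*-13.157 = -1.0526
  y_1 = -4.1037 - 0.02*-24.6222 = -3.6113
Step 2: grad_x = 2*5*-1.0526 = -10.5256, grad_y = 2*3*-3.6113 = -21.6675
  x_2 = -1.0526 - 0.02*-10.5256 = -0.842
  y_2 = -3.6113 - 0.02*-21.6675 = -3.1779
Step 3: grad_x = 2*5*-0.842 = -8.4205, grad_y = 2*3*-3.1779 = -19.0674
  x_3 = -0.842 - 0.02*-8.4205 = -0.6736
  y_3 = -3.1779 - 0.02*-19.0674 = -2.7966
Step 4: grad_x = 2*5*-0.6736 = -6.7364, grad_y = 2*3*-2.7966 = -16.7793
  x_4 = -0.6736 - 0.02*-6.7364 = -0.5389
  y_4 = -2.7966 - 0.02*-16.7793 = -2.461
f(-0.5389, -2.461) = 5*(-0.5389)^2 + 3*(-2.461)^2 = 19.6212


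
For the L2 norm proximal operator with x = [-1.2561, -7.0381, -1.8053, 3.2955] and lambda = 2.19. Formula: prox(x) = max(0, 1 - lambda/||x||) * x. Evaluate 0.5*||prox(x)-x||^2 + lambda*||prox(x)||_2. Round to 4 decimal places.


Step 1: Compute ||x||.
||x|| = 8.0766
Step 2: Compute scaling factor.
scale = max(0, 1 - 2.19/8.0766) = 0.7288
Step 3: prox(x) = [-0.9155, -5.1297, -1.3158, 2.4019]
||prox(x)|| = 5.8866
Step 4: Proximal objective.
0.5*||prox-x||^2 = 2.3981
lambda*||prox|| = 12.8917
Total = 15.2898


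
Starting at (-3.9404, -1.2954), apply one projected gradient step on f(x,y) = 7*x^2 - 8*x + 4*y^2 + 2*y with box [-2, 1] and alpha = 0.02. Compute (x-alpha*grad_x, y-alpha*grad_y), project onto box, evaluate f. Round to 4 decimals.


Step 1: Compute gradient at (-3.9404, -1.2954).
grad_x = 2*7*-3.9404 - 8 = -63.1656
grad_y = 2*4*-1.2954 + 2 = -8.3632
Step 2: Gradient step.
x_raw = -3.9404 - 0.02*-63.1656 = -2.6771
y_raw = -1.2954 - 0.02*-8.3632 = -1.1281
Step 3: Project onto [-2, 1].
x_proj = clip(-2.6771) = -2.0
y_proj = clip(-1.1281) = -1.1281
Step 4: Evaluate f.
f(-2.0, -1.1281) = 46.8345


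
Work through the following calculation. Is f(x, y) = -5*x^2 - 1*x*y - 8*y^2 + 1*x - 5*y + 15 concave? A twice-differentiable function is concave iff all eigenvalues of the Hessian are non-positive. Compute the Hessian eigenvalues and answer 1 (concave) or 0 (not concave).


The Hessian of f(x,y) = -5*x^2 - 1*x*y - 8*y^2 + 1*x - 5*y + 15 is:
H = [[-10, -1], [-1, -16]]
Trace = -10 - 16 = -26
Determinant = -10*-16 - (-1)^2 = 159
Discriminant = (-26)^2 - 4*159 = 40.0
Eigenvalues: lambda_1 = -16.1623, lambda_2 = -9.8377
The function is concave.

1


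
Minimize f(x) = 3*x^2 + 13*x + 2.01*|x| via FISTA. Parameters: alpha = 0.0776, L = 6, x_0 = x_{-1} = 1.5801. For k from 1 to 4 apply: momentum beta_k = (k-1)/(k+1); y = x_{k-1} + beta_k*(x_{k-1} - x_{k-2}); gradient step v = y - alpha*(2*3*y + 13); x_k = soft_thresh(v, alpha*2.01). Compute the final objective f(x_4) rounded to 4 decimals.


FISTA on f(x) = 3*x^2 + 13*x + 2.01*|x|
L = 6, alpha = 0.0776
Iteration 1: beta = 0.0, y = 1.5801 + 0.0*(1.5801 - 1.5801) = 1.5801
  grad(y) = 22.4806, v = y - alpha*grad = -0.1644
  prox(v) = soft_thresh(-0.1644, 0.156) = -0.0084
Iteration 2: beta = 0.3333, y = -0.0084 + 0.3333*(-0.0084 - 1.5801) = -0.5379
  grad(y) = 9.7725, v = y - alpha*grad = -1.2963
  prox(v) = soft_thresh(-1.2963, 0.156) = -1.1403
Iteration 3: beta = 0.5, y = -1.1403 + 0.5*(-1.1403 + 0.0084) = -1.7062
  grad(y) = 2.7626, v = y - alpha*grad = -1.9206
  prox(v) = soft_thresh(-1.9206, 0.156) = -1.7646
Iteration 4: beta = 0.6, y = -1.7646 + 0.6*(-1.7646 + 1.1403) = -2.1392
  grad(y) = 0.1646, v = y - alpha*grad = -2.152
  prox(v) = soft_thresh(-2.152, 0.156) = -1.996
f(x_4) = 3*(-1.996)^2 + 13*(-1.996) + 2.01*|-1.996| = -9.984


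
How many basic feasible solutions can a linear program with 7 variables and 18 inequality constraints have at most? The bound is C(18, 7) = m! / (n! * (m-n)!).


Each vertex corresponds to some choice of n active constraints out of m, so the number of vertices is at most C(m, n) = m! / (n!(m-n)!).
m = 18, n = 7
Numerator: 18 * 17 * 16 * 15 * 14 * 13 * 12
Denominator: 7! = 5040
C(18, 7) = 31824


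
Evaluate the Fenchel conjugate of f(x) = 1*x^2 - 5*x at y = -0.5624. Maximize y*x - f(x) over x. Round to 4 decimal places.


f*(y) = sup_x {y*x - a*x^2 - b*x} = sup_x {(y-b)*x - a*x^2}
FOC: (y - b) - 2a*x = 0 => x* = (y - b)/(2a)
x* = (-0.5624 + 5)/(2*1) = 2.2188
f*(-0.5624) = (y-b)^2/(4a) = (-0.5624 + 5)^2/(4*1)
= 19.6923/4 = 4.9231


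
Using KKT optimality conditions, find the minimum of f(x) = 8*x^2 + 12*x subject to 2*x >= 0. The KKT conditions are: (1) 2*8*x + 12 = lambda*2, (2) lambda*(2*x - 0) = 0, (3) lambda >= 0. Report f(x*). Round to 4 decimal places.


Step 1: Try lambda = 0 (constraint inactive).
x_unc = -12/(2*8) = -0.75
Check: 2*-0.75 = -1.5 < 0 -- violated!
Step 2: Constraint must be active: 2*x = 0
x* = 0/2 = 0.0
lambda = (2*8*0.0 + 12)/2 = 6.0
Step 3: Compute optimal value.
f(x*) = 8*0.0^2 + 12*0.0 = 0.0


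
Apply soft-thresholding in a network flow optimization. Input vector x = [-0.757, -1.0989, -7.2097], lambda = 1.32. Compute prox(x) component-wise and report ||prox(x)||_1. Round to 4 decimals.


Soft-thresholding with lambda = 1.32:
prox(-0.757) = sign(-0.757)*max(|-0.757| - 1.32, 0) = 0.0
prox(-1.0989) = sign(-1.0989)*max(|-1.0989| - 1.32, 0) = 0.0
prox(-7.2097) = sign(-7.2097)*max(|-7.2097| - 1.32, 0) = -5.8897
prox(x) = [0.0, 0.0, -5.8897]
||prox(x)||_1 = 0.0 + 0.0 + 5.8897 = 5.8897


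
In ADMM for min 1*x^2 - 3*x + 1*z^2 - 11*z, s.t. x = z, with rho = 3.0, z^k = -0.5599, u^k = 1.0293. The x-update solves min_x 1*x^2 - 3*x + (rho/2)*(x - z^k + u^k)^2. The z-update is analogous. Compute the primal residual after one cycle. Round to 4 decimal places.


ADMM iteration with rho = 3.0, z^k = -0.5599, u^k = 1.0293
Step 1: x-update.
Minimize 1*x^2 - 3*x + (3.0/2)*(x + 0.5599 + 1.0293)^2
FOC: (2*1 + 3.0)*x = 3 + 3.0*(-0.5599 - 1.0293)
x^{k+1} = -0.3535
Step 2: z-update.
Minimize 1*z^2 - 11*z + (3.0/2)*(-0.3535 - z + 1.0293)^2
FOC: (2*1 + 3.0)*z = 11 + 3.0*(-0.3535 + 1.0293)
z^{k+1} = 2.6055
Step 3: u-update.
u^{k+1} = 1.0293 - 0.3535 - 2.6055 = -1.9297
Step 4: Primal residual = |-0.3535 - 2.6055| = 2.959


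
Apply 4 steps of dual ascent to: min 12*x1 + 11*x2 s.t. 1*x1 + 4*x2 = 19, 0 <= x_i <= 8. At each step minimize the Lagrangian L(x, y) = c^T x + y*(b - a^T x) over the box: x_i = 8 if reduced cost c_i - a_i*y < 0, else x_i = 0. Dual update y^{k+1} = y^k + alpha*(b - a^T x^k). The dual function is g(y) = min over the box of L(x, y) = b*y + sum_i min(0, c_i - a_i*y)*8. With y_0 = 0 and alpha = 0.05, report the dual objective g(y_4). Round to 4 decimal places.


Dual ascent for LP: min 12*x1 + 11*x2, 1*x1 + 4*x2 = 19, 0 <= x_i <= 8
Step 1: y^k = 0.0, reduced costs: (12.0, 11.0)
  x^k = (0.0, 0.0), subgradient = b - a^T x = 19.0
  y^{k+1} = 0.0 + 0.05*19.0 = 0.95
Step 2: y^k = 0.95, reduced costs: (11.05, 7.2)
  x^k = (0.0, 0.0), subgradient = b - a^T x = 19.0
  y^{k+1} = 0.95 + 0.05*19.0 = 1.9
Step 3: y^k = 1.9, reduced costs: (10.1, 3.4)
  x^k = (0.0, 0.0), subgradient = b - a^T x = 19.0
  y^{k+1} = 1.9 + 0.05*19.0 = 2.85
Step 4: y^k = 2.85, reduced costs: (9.15, -0.4)
  x^k = (0.0, 8.0), subgradient = b - a^T x = -13.0
  y^{k+1} = 2.85 + 0.05*-13.0 = 2.2
Dual objective at y_4 = 2.2: reduced costs (9.8, 2.2), box minimizer x = (0.0, 0.0)
g(y_4) = b*y + (c1 - a1*y)*x1 + (c2 - a2*y)*x2 = 19*2.2 + 9.8*0.0 + 2.2*0.0 = 41.8 + 0.0 + 0.0 = 41.8


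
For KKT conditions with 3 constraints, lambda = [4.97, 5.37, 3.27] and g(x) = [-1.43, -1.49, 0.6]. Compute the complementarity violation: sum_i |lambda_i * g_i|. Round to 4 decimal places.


KKT complementary slackness check:
lambda_1 * g_1 = 4.97 * -1.43 = -7.1071
lambda_2 * g_2 = 5.37 * -1.49 = -8.0013
lambda_3 * g_3 = 3.27 * 0.6 = 1.962
Total violation = 7.1071 + 8.0013 + 1.962 = 17.0704


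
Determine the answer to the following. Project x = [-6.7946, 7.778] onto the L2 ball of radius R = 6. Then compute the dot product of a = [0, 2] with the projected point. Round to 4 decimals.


Step 1: Compute ||x|| (intermediates to 6 decimals).
||x|| = sqrt((-6.7946)^2 + 7.778^2) = 10.32782
Step 2: Project.
Since ||x|| > R, scale = R/||x|| = 6/10.32782 = 0.580955, proj(x) = scale * x
proj(x) = [-3.947357, 4.518668]
Step 3: Dot product.
a^T * proj(x) = 0*(-3.947357) + 2*4.518668 = 9.0373


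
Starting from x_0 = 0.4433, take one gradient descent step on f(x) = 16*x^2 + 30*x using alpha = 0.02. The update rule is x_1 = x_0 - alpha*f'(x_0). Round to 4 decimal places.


We compute the gradient at x_0 and apply the update.
f'(x) = 32*x + 30
f'(0.4433) = 32*0.4433 + 30 = 44.1856
x_1 = 0.4433 - 0.02*44.1856 = -0.4404


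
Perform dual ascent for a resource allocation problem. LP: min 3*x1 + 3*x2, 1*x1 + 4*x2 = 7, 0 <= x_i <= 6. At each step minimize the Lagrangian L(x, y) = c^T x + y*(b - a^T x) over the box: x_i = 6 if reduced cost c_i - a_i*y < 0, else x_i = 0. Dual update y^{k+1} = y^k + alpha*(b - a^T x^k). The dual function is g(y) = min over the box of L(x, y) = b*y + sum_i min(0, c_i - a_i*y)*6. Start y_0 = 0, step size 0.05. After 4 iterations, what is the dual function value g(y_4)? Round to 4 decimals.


Dual ascent for LP: min 3*x1 + 3*x2, 1*x1 + 4*x2 = 7, 0 <= x_i <= 6
Step 1: y^k = 0.0, reduced costs: (3.0, 3.0)
  x^k = (0.0, 0.0), subgradient = b - a^T x = 7.0
  y^{k+1} = 0.0 + 0.05*7.0 = 0.35
Step 2: y^k = 0.35, reduced costs: (2.65, 1.6)
  x^k = (0.0, 0.0), subgradient = b - a^T x = 7.0
  y^{k+1} = 0.35 + 0.05*7.0 = 0.7
Step 3: y^k = 0.7, reduced costs: (2.3, 0.2)
  x^k = (0.0, 0.0), subgradient = b - a^T x = 7.0
  y^{k+1} = 0.7 + 0.05*7.0 = 1.05
Step 4: y^k = 1.05, reduced costs: (1.95, -1.2)
  x^k = (0.0, 6.0), subgradient = b - a^T x = -17.0
  y^{k+1} = 1.05 + 0.05*-17.0 = 0.2
Dual objective at y_4 = 0.2: reduced costs (2.8, 2.2), box minimizer x = (0.0, 0.0)
g(y_4) = b*y + (c1 - a1*y)*x1 + (c2 - a2*y)*x2 = 7*0.2 + 2.8*0.0 + 2.2*0.0 = 1.4 + 0.0 + 0.0 = 1.4


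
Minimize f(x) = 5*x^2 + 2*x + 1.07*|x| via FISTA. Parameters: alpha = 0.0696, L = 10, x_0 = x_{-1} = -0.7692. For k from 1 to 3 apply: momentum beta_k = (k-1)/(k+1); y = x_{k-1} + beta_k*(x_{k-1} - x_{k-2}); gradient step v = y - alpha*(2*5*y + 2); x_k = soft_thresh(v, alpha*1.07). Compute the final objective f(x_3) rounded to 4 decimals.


FISTA on f(x) = 5*x^2 + 2*x + 1.07*|x|
L = 10, alpha = 0.0696
Iteration 1: beta = 0.0, y = -0.7692 + 0.0*(-0.7692 + 0.7692) = -0.7692
  grad(y) = -5.692, v = y - alpha*grad = -0.373
  prox(v) = soft_thresh(-0.373, 0.0745) = -0.2986
Iteration 2: beta = 0.3333, y = -0.2986 + 0.3333*(-0.2986 + 0.7692) = -0.1417
  grad(y) = 0.5831, v = y - alpha*grad = -0.1823
  prox(v) = soft_thresh(-0.1823, 0.0745) = -0.1078
Iteration 3: beta = 0.5, y = -0.1078 + 0.5*(-0.1078 + 0.2986) = -0.0124
  grad(y) = 1.8758, v = y - alpha*grad = -0.143
  prox(v) = soft_thresh(-0.143, 0.0745) = -0.0685
f(x_3) = 5*(-0.0685)^2 + 2*(-0.0685) + 1.07*|-0.0685| = -0.0402


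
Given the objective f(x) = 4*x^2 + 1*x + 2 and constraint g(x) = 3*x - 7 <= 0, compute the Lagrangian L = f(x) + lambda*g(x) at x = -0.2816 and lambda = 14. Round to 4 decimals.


Step 1: Evaluate f(x).
f(-0.2816) = 4*(-0.2816)^2 + 1*(-0.2816) + 2 = 2.0356
Step 2: Evaluate g(x).
g(-0.2816) = 3*-0.2816 - 7 = -7.8448
Step 3: Compute Lagrangian.
L = 2.0356 + 14*-7.8448 = -107.7916


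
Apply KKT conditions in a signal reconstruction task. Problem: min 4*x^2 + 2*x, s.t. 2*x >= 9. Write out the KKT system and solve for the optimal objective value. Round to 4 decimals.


Step 1: Try lambda = 0 (constraint inactive).
x_unc = -2/(2*4) = -0.25
Check: 2*-0.25 = -0.5 < 9 -- violated!
Step 2: Constraint must be active: 2*x = 9
x* = 9/2 = 4.5
lambda = (2*4*4.5 + 2)/2 = 19.0
Step 3: Compute optimal value.
f(x*) = 4*4.5^2 + 2*4.5 = 90.0


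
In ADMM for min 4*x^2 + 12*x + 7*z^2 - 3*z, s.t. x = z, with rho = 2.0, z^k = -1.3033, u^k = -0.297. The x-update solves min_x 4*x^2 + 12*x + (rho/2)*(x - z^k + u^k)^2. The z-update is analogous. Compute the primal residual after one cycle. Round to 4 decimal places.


ADMM iteration with rho = 2.0, z^k = -1.3033, u^k = -0.297
Step 1: x-update.
Minimize 4*x^2 + 12*x + (2.0/2)*(x + 1.3033 - 0.297)^2
FOC: (2*4 + 2.0)*x = -12 + 2.0*(-1.3033 + 0.297)
x^{k+1} = -1.4013
Step 2: z-update.
Minimize 7*z^2 - 3*z + (2.0/2)*(-1.4013 - z - 0.297)^2
FOC: (2*7 + 2.0)*z = 3 + 2.0*(-1.4013 - 0.297)
z^{k+1} = -0.0248
Step 3: u-update.
u^{k+1} = -0.297 - 1.4013 + 0.0248 = -1.6735
Step 4: Primal residual = |-1.4013 + 0.0248| = 1.3765


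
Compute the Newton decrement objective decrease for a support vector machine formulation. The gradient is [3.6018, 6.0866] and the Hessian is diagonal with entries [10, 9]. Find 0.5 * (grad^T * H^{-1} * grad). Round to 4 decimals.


Step 1: H is diagonal, so H^(-1) * g = [0.3602, 0.6763].
Step 2: g^T H^(-1) g = sum_i g_i^2 / H_ii
  = (3.6018)^2/10 + (6.0866)^2/9
  = 1.2973 + 4.1163 = 5.4136
Step 3: Objective decrease = 0.5 * g^T H^(-1) g = 2.7068


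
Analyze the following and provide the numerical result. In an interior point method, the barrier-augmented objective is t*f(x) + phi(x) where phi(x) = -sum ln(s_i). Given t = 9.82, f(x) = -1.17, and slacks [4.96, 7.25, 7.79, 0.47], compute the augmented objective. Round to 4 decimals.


Step 1: Compute log-barrier.
ln values: [1.6014, 1.981, 2.0528, -0.755]
phi = -(1.6014 + 1.981 + 2.0528 - 0.755) = -4.8802
Step 2: Compute augmented objective.
t*f(x) = 9.82*-1.17 = -11.4894
Total = -11.4894 - 4.8802 = -16.3696


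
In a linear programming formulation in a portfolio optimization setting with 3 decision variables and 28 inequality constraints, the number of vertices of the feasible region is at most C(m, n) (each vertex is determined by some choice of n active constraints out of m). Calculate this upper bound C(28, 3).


Each vertex corresponds to some choice of n active constraints out of m, so the number of vertices is at most C(m, n) = m! / (n!(m-n)!).
m = 28, n = 3
Numerator: 28 * 27 * 26
Denominator: 3! = 6
C(28, 3) = 3276
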